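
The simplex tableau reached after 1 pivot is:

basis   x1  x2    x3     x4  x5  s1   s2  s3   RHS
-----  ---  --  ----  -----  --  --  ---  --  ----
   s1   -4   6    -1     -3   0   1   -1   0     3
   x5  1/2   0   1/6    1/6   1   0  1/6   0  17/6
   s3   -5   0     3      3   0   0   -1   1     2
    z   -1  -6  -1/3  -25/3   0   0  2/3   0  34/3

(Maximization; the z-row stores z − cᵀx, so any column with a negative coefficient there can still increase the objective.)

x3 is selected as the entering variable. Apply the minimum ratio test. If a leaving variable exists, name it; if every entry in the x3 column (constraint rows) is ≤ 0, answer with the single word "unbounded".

Ratios: row 1 (s1): entry -1 ≤ 0, skip; row 2 (x5): (17/6)/(1/6) = 17; row 3 (s3): 2/3 = 2/3.
Minimum ratio is in the s3 row, so s3 leaves.

s3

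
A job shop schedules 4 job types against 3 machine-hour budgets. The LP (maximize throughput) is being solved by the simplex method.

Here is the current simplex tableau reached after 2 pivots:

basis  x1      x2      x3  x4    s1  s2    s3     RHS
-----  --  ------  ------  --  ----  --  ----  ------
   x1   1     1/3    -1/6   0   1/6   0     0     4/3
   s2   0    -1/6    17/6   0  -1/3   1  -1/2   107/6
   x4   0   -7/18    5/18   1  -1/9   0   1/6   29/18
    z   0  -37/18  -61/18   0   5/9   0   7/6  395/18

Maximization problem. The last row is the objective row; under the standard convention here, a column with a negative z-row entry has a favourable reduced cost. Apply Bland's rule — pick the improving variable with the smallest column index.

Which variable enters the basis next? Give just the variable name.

x2

Objective-row coefficients: x1: 0, x2: -37/18, x3: -61/18, x4: 0, s1: 5/9, s2: 0, s3: 7/6.
Improving columns: x2, x3. Bland's rule picks the smallest column index → x2.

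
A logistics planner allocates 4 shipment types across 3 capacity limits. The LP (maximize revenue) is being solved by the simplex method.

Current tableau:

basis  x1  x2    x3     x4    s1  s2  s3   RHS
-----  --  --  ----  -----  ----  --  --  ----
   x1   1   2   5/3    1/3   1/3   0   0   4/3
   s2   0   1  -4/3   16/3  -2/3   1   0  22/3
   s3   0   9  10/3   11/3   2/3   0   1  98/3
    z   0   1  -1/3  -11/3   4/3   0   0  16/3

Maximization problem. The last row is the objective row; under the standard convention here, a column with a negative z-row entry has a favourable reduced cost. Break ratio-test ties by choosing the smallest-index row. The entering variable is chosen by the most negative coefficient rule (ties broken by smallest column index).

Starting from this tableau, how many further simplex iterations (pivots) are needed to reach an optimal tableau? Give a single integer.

pivot: x4 in, s2 out → z = 83/8
pivot: x3 in, x1 out → z = 11
No improving column remains; optimal.

2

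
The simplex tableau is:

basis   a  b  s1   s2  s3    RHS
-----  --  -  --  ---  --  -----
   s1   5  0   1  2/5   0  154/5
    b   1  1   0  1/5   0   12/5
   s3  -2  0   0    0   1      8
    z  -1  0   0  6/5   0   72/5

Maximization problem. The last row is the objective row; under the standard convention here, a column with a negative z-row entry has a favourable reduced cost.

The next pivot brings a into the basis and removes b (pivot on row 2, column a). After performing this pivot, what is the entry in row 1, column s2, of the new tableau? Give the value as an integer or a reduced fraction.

-3/5

Pivot element is row 2, column a: 1.
Normalize row 2: new (row 2, s2) = (1/5)/1 = 1/5.
row 1 ← row 1 − 5·(new row 2): 2/5 − 5·(1/5) = -3/5.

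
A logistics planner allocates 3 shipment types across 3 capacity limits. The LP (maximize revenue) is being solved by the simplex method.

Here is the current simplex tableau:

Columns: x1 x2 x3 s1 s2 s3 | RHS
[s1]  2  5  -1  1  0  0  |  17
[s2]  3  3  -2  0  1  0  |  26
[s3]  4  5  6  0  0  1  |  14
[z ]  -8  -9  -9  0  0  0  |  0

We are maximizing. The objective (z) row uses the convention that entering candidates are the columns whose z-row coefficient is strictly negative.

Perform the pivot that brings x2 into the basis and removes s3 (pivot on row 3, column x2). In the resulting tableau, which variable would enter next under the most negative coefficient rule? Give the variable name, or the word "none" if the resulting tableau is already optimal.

Pivot element 5. New z-row = old z-row − (-9)·(row 3/5).
Updated z-row coefficients: x1: -4/5, x2: 0, x3: 9/5, s1: 0, s2: 0, s3: 9/5.
The most negative is -4/5 in column x1, so x1 would enter next.

x1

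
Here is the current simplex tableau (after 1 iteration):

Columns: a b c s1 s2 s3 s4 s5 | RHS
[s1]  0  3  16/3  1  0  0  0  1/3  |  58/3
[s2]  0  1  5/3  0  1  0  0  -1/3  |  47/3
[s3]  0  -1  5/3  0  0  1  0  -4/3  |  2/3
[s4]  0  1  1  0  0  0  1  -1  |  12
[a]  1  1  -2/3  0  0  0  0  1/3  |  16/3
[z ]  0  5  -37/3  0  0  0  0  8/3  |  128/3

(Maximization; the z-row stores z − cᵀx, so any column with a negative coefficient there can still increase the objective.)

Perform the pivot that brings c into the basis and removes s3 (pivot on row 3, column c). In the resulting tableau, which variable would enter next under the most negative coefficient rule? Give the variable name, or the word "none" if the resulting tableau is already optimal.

s5

Pivot element 5/3. New z-row = old z-row − (-37/3)·(row 3/(5/3)).
Updated z-row coefficients: a: 0, b: -12/5, c: 0, s1: 0, s2: 0, s3: 37/5, s4: 0, s5: -36/5.
The most negative is -36/5 in column s5, so s5 would enter next.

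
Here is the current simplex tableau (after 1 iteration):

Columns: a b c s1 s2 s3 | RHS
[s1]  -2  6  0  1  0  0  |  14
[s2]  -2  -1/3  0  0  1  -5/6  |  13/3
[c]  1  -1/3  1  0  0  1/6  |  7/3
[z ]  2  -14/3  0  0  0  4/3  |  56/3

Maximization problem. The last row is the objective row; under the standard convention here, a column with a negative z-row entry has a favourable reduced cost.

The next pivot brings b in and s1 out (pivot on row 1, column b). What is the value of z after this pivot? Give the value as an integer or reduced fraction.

Minimum ratio for b: 14/6 = 7/3.
z changes by −(z-row coeff of b)·ratio = −(-14/3)·(7/3) = 98/9.
New z = 56/3 + (98/9) = 266/9.

266/9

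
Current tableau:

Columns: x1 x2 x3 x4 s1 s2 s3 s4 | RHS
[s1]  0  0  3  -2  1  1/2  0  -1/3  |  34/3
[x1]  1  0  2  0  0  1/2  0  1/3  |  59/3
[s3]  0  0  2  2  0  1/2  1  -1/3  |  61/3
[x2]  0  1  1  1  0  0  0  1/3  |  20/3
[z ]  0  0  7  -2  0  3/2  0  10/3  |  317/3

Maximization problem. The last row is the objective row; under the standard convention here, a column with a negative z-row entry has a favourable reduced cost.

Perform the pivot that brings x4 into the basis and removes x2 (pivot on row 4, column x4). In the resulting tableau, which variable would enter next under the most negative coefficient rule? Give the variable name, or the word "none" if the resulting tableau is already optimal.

Pivot element 1. New z-row = old z-row − (-2)·(row 4/1).
Updated z-row coefficients: x1: 0, x2: 2, x3: 9, x4: 0, s1: 0, s2: 3/2, s3: 0, s4: 4.
No coefficient is strictly negative; the tableau after this pivot is optimal.

none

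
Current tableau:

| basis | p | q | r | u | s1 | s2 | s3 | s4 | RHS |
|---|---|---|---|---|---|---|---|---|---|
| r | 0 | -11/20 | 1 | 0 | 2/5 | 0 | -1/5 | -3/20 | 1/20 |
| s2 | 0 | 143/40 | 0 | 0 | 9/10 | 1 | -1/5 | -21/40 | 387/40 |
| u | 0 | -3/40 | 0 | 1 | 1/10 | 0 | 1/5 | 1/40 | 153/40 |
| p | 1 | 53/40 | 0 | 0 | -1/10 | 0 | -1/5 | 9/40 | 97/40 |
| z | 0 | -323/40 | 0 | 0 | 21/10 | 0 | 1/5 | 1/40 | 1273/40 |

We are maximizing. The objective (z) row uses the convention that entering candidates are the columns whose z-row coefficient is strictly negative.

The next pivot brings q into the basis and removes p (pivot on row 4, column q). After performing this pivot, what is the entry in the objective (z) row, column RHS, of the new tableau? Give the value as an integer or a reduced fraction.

Pivot element is row 4, column q: 53/40.
Normalize row 4: new (row 4, RHS) = (97/40)/(53/40) = 97/53.
z-row ← z-row − (-323/40)·(new row 4): 1273/40 − (-323/40)·(97/53) = 2470/53.

2470/53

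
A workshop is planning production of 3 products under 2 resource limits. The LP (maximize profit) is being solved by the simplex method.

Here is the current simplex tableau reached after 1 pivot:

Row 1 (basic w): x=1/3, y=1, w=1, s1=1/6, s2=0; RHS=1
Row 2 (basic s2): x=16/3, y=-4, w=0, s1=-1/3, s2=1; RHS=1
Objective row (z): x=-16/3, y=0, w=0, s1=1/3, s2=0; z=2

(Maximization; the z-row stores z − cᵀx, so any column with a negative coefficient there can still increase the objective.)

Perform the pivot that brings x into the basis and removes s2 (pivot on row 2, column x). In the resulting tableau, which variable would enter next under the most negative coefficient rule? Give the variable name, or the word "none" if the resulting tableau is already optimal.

Pivot element 16/3. New z-row = old z-row − (-16/3)·(row 2/(16/3)).
Updated z-row coefficients: x: 0, y: -4, w: 0, s1: 0, s2: 1.
The most negative is -4 in column y, so y would enter next.

y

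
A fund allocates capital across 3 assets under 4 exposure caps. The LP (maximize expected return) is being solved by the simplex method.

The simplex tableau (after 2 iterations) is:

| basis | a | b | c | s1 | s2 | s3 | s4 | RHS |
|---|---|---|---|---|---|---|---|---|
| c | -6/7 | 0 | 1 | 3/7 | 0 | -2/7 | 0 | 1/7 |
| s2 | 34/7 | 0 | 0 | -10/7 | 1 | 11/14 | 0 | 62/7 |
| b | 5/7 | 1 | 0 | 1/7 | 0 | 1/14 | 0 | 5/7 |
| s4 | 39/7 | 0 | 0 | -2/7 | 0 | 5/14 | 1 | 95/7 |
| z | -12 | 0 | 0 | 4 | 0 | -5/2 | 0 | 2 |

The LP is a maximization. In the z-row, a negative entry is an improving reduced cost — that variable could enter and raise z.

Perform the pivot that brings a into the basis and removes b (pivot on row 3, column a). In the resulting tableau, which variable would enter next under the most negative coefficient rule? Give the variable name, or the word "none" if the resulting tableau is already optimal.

s3

Pivot element 5/7. New z-row = old z-row − (-12)·(row 3/(5/7)).
Updated z-row coefficients: a: 0, b: 84/5, c: 0, s1: 32/5, s2: 0, s3: -13/10, s4: 0.
The most negative is -13/10 in column s3, so s3 would enter next.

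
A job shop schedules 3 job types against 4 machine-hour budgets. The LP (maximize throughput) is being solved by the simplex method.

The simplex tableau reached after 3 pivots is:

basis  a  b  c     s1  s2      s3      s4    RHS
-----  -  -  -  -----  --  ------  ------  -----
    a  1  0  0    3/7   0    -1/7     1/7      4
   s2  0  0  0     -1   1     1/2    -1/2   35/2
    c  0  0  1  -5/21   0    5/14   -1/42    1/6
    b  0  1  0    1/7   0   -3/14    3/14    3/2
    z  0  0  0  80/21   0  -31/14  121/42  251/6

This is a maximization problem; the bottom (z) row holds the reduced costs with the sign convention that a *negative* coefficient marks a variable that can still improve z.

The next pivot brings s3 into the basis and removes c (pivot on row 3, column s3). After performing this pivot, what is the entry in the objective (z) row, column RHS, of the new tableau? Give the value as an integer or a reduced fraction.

Pivot element is row 3, column s3: 5/14.
Normalize row 3: new (row 3, RHS) = (1/6)/(5/14) = 7/15.
z-row ← z-row − (-31/14)·(new row 3): 251/6 − (-31/14)·(7/15) = 643/15.

643/15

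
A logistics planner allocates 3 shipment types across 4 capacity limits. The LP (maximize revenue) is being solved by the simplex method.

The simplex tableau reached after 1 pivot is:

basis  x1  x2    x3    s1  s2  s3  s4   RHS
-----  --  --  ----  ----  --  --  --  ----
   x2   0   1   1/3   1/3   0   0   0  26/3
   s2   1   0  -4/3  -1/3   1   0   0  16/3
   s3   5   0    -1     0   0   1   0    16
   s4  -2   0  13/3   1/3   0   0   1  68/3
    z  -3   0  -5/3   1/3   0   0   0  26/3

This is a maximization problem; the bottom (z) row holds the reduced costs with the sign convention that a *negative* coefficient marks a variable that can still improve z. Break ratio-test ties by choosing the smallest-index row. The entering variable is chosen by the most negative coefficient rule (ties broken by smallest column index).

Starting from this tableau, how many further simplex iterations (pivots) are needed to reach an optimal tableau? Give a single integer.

pivot: x1 in, s3 out → z = 274/15
pivot: x3 in, s4 out → z = 2066/59
No improving column remains; optimal.

2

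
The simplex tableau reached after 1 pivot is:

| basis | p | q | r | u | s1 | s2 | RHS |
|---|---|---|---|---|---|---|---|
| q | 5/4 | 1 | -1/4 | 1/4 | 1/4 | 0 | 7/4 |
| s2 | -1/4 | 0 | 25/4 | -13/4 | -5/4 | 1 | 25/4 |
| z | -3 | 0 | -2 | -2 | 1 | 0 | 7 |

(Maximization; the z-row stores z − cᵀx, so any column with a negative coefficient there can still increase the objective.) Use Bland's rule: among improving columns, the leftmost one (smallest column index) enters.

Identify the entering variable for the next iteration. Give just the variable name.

p

Objective-row coefficients: p: -3, q: 0, r: -2, u: -2, s1: 1, s2: 0.
Improving columns: p, r, u. Bland's rule picks the smallest column index → p.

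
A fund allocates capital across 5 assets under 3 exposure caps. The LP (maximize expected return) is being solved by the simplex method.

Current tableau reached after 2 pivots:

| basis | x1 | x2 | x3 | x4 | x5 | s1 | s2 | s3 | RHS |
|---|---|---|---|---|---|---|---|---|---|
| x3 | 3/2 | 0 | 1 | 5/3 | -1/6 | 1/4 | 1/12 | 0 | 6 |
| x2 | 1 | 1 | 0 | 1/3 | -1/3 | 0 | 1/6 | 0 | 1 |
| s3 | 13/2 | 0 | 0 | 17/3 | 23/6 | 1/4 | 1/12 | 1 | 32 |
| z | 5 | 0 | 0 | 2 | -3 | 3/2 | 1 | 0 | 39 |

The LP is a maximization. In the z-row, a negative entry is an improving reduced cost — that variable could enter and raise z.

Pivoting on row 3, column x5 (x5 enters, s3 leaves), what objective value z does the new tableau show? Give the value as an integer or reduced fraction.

Minimum ratio for x5: 32/(23/6) = 192/23.
z changes by −(z-row coeff of x5)·ratio = −(-3)·(192/23) = 576/23.
New z = 39 + (576/23) = 1473/23.

1473/23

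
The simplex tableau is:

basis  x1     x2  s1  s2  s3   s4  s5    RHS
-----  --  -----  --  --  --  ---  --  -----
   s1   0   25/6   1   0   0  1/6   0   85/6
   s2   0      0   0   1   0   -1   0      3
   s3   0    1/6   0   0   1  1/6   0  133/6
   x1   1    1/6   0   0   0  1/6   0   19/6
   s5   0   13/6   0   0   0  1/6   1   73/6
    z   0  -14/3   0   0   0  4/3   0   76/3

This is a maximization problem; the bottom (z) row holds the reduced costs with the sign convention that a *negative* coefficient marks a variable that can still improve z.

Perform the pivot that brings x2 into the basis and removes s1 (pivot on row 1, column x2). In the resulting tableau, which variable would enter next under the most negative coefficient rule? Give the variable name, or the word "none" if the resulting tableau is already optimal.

none

Pivot element 25/6. New z-row = old z-row − (-14/3)·(row 1/(25/6)).
Updated z-row coefficients: x1: 0, x2: 0, s1: 28/25, s2: 0, s3: 0, s4: 38/25, s5: 0.
No coefficient is strictly negative; the tableau after this pivot is optimal.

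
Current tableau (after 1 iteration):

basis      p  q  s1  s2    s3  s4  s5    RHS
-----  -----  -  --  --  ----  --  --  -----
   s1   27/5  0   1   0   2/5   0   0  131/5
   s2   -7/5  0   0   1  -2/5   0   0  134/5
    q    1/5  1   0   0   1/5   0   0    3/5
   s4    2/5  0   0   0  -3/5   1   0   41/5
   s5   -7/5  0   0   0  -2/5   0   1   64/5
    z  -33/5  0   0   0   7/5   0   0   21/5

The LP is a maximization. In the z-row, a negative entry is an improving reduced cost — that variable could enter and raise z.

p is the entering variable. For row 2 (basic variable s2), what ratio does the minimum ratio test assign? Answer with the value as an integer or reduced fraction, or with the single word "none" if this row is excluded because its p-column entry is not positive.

The p entry in row 2 is -7/5 ≤ 0, so this row gives no ratio.

none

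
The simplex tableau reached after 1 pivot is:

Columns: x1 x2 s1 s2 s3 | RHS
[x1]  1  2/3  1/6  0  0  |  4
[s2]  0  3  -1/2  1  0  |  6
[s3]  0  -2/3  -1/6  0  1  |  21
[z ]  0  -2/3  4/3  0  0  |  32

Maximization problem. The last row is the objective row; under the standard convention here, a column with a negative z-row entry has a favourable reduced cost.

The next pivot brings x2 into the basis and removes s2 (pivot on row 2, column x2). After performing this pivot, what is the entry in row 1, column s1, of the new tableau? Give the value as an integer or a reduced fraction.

5/18

Pivot element is row 2, column x2: 3.
Normalize row 2: new (row 2, s1) = (-1/2)/3 = -1/6.
row 1 ← row 1 − (2/3)·(new row 2): 1/6 − (2/3)·(-1/6) = 5/18.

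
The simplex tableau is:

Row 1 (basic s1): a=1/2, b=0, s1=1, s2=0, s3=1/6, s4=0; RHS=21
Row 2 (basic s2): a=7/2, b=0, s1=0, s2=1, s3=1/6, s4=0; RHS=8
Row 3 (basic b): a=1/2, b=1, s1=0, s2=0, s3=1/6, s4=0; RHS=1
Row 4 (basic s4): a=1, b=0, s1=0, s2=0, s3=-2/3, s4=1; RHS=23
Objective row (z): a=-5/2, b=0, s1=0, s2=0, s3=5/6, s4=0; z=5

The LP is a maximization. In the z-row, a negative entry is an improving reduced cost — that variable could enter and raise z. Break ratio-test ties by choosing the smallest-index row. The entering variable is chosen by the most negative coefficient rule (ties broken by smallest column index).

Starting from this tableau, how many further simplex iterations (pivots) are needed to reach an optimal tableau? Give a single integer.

pivot: a in, b out → z = 10
No improving column remains; optimal.

1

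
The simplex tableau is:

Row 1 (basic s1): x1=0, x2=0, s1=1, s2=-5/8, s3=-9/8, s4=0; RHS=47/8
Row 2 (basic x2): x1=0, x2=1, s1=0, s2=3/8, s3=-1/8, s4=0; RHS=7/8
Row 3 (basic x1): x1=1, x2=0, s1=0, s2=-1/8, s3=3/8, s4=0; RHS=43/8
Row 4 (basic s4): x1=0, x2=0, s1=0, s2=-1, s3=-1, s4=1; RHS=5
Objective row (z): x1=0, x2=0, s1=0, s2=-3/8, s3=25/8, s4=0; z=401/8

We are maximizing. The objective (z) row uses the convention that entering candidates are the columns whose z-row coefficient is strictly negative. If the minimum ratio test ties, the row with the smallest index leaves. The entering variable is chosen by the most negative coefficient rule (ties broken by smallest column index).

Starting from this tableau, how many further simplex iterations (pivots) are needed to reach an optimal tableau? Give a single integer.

1

pivot: s2 in, x2 out → z = 51
No improving column remains; optimal.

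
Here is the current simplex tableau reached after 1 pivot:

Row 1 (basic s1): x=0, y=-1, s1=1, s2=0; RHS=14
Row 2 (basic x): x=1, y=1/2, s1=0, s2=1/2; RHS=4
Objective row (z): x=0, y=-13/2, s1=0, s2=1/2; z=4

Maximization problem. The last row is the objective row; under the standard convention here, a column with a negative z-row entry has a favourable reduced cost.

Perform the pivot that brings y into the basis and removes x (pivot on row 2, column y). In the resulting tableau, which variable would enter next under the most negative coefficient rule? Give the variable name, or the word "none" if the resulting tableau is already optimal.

none

Pivot element 1/2. New z-row = old z-row − (-13/2)·(row 2/(1/2)).
Updated z-row coefficients: x: 13, y: 0, s1: 0, s2: 7.
No coefficient is strictly negative; the tableau after this pivot is optimal.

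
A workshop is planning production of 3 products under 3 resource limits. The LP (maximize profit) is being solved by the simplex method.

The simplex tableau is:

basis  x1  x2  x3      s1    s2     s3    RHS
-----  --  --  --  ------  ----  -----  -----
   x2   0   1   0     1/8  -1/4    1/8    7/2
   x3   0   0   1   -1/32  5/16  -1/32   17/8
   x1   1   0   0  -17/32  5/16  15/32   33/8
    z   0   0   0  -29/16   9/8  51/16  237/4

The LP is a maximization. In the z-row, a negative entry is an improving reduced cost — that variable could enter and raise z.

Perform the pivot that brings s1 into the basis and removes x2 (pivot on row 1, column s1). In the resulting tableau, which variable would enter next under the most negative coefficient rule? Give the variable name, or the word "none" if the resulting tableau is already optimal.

s2

Pivot element 1/8. New z-row = old z-row − (-29/16)·(row 1/(1/8)).
Updated z-row coefficients: x1: 0, x2: 29/2, x3: 0, s1: 0, s2: -5/2, s3: 5.
The most negative is -5/2 in column s2, so s2 would enter next.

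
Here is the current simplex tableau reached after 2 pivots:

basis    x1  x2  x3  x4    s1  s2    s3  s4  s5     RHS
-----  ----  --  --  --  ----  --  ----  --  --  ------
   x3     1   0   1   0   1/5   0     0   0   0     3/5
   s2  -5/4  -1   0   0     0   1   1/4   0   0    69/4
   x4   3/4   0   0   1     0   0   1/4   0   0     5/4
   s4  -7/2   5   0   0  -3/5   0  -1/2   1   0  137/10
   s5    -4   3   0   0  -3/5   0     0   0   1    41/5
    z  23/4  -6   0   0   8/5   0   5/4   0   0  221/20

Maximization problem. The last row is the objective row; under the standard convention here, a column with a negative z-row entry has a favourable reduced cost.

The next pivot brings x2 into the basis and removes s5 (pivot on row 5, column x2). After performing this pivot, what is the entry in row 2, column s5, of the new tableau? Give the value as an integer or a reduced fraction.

1/3

Pivot element is row 5, column x2: 3.
Normalize row 5: new (row 5, s5) = 1/3 = 1/3.
row 2 ← row 2 − (-1)·(new row 5): 0 − (-1)·(1/3) = 1/3.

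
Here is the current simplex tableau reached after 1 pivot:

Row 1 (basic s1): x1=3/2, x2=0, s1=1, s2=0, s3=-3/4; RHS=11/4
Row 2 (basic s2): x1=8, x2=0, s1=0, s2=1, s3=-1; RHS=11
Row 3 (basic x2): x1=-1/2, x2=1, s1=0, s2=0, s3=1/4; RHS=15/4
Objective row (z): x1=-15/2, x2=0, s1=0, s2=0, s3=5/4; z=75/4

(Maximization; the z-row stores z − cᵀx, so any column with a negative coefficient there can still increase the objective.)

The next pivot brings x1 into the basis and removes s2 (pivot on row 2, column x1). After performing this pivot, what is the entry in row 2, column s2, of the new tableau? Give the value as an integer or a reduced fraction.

Pivot element is row 2, column x1: 8.
Normalize row 2: new (row 2, s2) = 1/8 = 1/8.
Row 2 is the pivot row, so the entry is 1/8.

1/8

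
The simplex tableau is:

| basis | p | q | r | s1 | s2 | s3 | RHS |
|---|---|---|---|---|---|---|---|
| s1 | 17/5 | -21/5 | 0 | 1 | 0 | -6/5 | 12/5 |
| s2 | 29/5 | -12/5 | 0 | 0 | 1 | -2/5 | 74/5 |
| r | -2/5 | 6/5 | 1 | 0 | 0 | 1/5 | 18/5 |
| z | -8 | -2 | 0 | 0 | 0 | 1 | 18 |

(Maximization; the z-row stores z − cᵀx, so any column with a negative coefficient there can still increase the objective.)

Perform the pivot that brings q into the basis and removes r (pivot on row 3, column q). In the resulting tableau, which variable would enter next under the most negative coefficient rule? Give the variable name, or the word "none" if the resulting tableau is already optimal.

Pivot element 6/5. New z-row = old z-row − (-2)·(row 3/(6/5)).
Updated z-row coefficients: p: -26/3, q: 0, r: 5/3, s1: 0, s2: 0, s3: 4/3.
The most negative is -26/3 in column p, so p would enter next.

p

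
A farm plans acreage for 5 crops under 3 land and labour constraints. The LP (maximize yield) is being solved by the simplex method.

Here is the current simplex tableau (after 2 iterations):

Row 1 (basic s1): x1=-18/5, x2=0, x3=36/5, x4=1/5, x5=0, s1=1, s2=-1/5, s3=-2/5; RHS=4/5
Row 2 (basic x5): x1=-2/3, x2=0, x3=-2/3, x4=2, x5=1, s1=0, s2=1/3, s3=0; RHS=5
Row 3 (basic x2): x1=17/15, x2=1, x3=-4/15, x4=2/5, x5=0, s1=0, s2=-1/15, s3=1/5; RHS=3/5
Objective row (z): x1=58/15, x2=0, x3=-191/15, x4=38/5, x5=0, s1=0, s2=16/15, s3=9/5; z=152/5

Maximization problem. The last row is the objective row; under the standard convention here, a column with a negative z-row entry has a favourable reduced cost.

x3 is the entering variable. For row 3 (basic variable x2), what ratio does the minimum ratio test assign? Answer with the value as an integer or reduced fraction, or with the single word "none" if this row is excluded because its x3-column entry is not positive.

The x3 entry in row 3 is -4/15 ≤ 0, so this row gives no ratio.

none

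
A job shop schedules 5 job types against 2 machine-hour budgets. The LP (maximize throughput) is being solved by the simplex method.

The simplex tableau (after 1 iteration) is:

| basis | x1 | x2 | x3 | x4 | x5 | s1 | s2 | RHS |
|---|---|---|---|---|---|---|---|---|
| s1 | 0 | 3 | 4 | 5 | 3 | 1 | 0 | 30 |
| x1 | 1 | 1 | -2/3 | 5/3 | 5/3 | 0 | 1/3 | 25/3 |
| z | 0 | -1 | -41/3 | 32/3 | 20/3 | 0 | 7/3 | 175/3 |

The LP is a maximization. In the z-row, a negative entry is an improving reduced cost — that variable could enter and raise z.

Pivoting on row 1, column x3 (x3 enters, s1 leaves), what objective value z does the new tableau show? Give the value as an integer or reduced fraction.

Minimum ratio for x3: 30/4 = 15/2.
z changes by −(z-row coeff of x3)·ratio = −(-41/3)·(15/2) = 205/2.
New z = 175/3 + (205/2) = 965/6.

965/6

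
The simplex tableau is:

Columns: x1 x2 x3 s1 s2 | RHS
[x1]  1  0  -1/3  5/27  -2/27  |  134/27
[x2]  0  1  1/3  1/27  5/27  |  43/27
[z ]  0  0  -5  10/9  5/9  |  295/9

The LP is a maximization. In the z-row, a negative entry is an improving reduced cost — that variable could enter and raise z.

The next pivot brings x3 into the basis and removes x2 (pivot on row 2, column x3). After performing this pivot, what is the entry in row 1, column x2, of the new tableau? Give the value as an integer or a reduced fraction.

1

Pivot element is row 2, column x3: 1/3.
Normalize row 2: new (row 2, x2) = 1/(1/3) = 3.
row 1 ← row 1 − (-1/3)·(new row 2): 0 − (-1/3)·3 = 1.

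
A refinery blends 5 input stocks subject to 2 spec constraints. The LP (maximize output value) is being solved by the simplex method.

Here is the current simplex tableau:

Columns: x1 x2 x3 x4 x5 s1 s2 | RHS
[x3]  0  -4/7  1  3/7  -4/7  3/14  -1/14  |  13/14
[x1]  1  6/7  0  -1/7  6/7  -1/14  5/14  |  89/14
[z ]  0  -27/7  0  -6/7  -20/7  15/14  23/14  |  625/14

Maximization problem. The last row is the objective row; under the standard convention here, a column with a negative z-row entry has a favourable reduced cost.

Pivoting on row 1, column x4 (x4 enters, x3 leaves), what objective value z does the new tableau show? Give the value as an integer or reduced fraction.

93/2

Minimum ratio for x4: (13/14)/(3/7) = 13/6.
z changes by −(z-row coeff of x4)·ratio = −(-6/7)·(13/6) = 13/7.
New z = 625/14 + (13/7) = 93/2.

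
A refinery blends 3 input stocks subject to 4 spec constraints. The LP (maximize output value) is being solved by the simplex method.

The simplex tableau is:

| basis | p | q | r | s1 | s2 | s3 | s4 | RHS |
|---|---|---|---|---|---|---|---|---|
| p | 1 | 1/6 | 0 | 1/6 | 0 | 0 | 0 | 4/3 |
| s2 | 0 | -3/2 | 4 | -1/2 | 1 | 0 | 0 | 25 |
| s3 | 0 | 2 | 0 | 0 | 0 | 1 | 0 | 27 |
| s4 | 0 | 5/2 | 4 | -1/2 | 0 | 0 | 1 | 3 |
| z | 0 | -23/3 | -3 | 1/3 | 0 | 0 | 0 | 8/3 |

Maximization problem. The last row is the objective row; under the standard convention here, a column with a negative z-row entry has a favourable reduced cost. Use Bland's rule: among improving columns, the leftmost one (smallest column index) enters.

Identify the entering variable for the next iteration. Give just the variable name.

Objective-row coefficients: p: 0, q: -23/3, r: -3, s1: 1/3, s2: 0, s3: 0, s4: 0.
Improving columns: q, r. Bland's rule picks the smallest column index → q.

q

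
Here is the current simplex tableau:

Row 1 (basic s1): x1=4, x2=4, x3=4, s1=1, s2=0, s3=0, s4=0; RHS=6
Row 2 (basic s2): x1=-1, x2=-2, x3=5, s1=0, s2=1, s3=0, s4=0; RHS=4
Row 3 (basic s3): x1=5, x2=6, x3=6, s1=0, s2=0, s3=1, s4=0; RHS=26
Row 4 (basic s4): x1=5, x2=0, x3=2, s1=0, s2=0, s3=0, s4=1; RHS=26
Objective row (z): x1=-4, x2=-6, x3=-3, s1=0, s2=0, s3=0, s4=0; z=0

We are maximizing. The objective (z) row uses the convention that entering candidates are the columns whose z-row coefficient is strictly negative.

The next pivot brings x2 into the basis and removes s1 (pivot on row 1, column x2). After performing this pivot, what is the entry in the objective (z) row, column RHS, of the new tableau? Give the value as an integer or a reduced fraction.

9

Pivot element is row 1, column x2: 4.
Normalize row 1: new (row 1, RHS) = 6/4 = 3/2.
z-row ← z-row − (-6)·(new row 1): 0 − (-6)·(3/2) = 9.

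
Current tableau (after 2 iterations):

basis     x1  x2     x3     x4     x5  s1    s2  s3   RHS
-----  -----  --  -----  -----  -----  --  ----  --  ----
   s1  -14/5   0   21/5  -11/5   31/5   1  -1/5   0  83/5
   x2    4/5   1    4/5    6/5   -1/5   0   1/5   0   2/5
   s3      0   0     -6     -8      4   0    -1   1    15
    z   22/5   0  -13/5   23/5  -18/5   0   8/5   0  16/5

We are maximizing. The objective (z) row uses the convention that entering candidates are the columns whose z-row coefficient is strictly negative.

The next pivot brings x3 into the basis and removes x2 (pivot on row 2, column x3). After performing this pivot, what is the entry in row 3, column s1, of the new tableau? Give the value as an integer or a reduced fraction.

0

Pivot element is row 2, column x3: 4/5.
Normalize row 2: new (row 2, s1) = 0/(4/5) = 0.
row 3 ← row 3 − (-6)·(new row 2): 0 − (-6)·0 = 0.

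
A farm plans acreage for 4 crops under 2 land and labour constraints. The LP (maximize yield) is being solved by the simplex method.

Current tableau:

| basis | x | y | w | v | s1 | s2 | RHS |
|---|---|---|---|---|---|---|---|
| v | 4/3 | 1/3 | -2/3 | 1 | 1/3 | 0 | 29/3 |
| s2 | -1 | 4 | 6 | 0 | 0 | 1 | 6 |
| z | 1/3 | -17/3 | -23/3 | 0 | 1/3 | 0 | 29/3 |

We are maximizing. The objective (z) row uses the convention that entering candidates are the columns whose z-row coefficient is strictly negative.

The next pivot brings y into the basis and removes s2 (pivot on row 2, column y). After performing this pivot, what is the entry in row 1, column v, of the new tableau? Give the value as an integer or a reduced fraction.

Pivot element is row 2, column y: 4.
Normalize row 2: new (row 2, v) = 0/4 = 0.
row 1 ← row 1 − (1/3)·(new row 2): 1 − (1/3)·0 = 1.

1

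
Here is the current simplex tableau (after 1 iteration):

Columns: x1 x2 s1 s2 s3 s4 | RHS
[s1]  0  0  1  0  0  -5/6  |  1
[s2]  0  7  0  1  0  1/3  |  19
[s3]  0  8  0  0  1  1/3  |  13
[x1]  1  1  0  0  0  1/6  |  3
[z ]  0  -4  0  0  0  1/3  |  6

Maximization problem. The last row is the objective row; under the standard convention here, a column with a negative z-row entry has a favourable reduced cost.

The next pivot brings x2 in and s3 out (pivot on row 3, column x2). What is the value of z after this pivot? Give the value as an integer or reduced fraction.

Minimum ratio for x2: 13/8 = 13/8.
z changes by −(z-row coeff of x2)·ratio = −(-4)·(13/8) = 13/2.
New z = 6 + (13/2) = 25/2.

25/2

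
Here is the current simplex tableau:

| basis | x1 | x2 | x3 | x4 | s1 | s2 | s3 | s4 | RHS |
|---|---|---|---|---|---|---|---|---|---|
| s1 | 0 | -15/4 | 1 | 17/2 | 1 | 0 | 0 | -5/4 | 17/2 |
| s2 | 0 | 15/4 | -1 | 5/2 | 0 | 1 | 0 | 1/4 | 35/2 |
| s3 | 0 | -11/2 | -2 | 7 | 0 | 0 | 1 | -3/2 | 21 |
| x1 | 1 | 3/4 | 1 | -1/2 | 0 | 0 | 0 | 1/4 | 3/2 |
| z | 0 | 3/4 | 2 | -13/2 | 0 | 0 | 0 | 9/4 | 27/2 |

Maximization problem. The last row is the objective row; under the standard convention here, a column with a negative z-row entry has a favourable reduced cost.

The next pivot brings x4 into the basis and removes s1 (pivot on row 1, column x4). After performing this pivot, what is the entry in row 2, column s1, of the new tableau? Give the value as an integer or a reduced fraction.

Pivot element is row 1, column x4: 17/2.
Normalize row 1: new (row 1, s1) = 1/(17/2) = 2/17.
row 2 ← row 2 − (5/2)·(new row 1): 0 − (5/2)·(2/17) = -5/17.

-5/17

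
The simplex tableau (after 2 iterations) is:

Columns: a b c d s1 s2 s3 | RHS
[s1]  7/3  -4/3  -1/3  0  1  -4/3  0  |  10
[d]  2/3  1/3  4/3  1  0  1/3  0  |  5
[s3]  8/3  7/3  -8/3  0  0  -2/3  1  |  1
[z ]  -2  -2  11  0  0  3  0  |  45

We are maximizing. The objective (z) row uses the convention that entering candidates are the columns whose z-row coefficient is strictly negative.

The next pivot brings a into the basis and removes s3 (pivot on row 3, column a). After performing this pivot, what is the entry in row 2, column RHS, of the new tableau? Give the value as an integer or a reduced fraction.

Pivot element is row 3, column a: 8/3.
Normalize row 3: new (row 3, RHS) = 1/(8/3) = 3/8.
row 2 ← row 2 − (2/3)·(new row 3): 5 − (2/3)·(3/8) = 19/4.

19/4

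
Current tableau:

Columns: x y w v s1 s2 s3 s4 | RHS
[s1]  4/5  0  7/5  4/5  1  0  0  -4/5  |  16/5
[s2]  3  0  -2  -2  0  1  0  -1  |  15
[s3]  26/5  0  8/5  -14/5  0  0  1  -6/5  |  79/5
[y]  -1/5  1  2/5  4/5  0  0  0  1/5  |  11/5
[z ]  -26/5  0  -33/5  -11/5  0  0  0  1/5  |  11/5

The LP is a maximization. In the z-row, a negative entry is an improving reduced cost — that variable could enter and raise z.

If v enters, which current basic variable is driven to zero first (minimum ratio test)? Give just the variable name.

Ratios: row 1 (s1): (16/5)/(4/5) = 4; row 2 (s2): entry -2 ≤ 0, skip; row 3 (s3): entry -14/5 ≤ 0, skip; row 4 (y): (11/5)/(4/5) = 11/4.
Minimum ratio 11/4 is in the y row, so y leaves.

y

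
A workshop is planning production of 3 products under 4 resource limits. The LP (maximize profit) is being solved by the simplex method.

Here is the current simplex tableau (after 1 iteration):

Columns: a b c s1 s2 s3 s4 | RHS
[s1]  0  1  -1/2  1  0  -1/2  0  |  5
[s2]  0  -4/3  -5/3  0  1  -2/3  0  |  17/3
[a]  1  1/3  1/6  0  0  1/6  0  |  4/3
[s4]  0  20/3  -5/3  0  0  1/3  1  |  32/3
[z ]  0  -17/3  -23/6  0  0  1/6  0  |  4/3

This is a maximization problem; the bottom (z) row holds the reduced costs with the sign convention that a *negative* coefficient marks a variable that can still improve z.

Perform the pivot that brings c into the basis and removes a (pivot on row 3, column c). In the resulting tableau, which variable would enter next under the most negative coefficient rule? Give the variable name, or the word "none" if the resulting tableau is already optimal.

none

Pivot element 1/6. New z-row = old z-row − (-23/6)·(row 3/(1/6)).
Updated z-row coefficients: a: 23, b: 2, c: 0, s1: 0, s2: 0, s3: 4, s4: 0.
No coefficient is strictly negative; the tableau after this pivot is optimal.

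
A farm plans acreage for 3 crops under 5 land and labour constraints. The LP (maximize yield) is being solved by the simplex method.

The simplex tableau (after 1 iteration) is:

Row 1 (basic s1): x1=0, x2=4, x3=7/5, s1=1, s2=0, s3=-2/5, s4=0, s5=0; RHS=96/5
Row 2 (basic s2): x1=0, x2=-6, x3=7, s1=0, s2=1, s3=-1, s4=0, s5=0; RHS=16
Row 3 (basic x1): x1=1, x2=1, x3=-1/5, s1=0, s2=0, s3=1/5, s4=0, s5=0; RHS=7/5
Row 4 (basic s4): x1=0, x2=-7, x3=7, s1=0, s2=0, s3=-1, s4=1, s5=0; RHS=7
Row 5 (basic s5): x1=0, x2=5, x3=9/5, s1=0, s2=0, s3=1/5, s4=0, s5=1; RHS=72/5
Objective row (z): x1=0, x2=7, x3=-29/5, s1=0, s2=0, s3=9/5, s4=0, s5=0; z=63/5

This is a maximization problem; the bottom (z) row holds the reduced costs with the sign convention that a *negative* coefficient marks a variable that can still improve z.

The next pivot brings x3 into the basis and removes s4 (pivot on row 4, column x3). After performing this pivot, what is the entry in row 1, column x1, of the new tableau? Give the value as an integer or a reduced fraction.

Pivot element is row 4, column x3: 7.
Normalize row 4: new (row 4, x1) = 0/7 = 0.
row 1 ← row 1 − (7/5)·(new row 4): 0 − (7/5)·0 = 0.

0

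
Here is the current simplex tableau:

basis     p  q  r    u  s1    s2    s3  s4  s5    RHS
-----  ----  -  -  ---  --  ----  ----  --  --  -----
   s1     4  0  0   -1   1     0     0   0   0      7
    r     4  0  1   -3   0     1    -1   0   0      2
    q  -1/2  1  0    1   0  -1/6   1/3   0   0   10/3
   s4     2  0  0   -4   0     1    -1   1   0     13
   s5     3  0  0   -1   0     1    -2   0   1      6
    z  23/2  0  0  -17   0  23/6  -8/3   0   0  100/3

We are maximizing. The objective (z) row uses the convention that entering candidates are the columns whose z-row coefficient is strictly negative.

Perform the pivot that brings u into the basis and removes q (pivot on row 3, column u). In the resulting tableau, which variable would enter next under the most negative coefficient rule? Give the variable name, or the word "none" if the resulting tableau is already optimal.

none

Pivot element 1. New z-row = old z-row − (-17)·(row 3/1).
Updated z-row coefficients: p: 3, q: 17, r: 0, u: 0, s1: 0, s2: 1, s3: 3, s4: 0, s5: 0.
No coefficient is strictly negative; the tableau after this pivot is optimal.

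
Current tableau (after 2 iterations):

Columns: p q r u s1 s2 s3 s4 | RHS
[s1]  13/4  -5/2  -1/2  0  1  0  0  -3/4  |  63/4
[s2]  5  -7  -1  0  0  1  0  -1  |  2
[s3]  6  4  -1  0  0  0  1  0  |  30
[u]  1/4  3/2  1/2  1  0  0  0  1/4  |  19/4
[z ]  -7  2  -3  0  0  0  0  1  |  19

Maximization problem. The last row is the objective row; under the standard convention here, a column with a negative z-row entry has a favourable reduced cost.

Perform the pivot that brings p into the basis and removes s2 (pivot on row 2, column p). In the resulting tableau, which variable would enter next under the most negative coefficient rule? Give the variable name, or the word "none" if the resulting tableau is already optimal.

Pivot element 5. New z-row = old z-row − (-7)·(row 2/5).
Updated z-row coefficients: p: 0, q: -39/5, r: -22/5, u: 0, s1: 0, s2: 7/5, s3: 0, s4: -2/5.
The most negative is -39/5 in column q, so q would enter next.

q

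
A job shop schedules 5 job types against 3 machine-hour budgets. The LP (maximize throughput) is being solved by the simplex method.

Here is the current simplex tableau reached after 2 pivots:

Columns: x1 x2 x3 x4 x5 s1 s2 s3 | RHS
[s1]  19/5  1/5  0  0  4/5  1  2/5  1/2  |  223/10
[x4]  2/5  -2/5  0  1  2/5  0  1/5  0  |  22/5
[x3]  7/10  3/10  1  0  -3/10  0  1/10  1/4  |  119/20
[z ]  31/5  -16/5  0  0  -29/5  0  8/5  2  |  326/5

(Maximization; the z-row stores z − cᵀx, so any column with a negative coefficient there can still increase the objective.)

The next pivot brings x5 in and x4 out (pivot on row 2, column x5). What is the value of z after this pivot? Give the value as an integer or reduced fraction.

Minimum ratio for x5: (22/5)/(2/5) = 11.
z changes by −(z-row coeff of x5)·ratio = −(-29/5)·11 = 319/5.
New z = 326/5 + (319/5) = 129.

129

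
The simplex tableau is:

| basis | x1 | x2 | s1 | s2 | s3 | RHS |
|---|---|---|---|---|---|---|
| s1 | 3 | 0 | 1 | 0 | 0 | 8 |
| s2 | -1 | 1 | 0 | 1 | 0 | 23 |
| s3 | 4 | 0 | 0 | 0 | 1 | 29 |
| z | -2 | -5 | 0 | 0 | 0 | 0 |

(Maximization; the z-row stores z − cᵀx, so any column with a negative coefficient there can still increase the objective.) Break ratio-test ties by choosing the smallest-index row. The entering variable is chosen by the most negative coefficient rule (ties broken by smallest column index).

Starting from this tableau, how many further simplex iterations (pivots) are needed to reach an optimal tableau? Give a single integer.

pivot: x2 in, s2 out → z = 115
pivot: x1 in, s1 out → z = 401/3
No improving column remains; optimal.

2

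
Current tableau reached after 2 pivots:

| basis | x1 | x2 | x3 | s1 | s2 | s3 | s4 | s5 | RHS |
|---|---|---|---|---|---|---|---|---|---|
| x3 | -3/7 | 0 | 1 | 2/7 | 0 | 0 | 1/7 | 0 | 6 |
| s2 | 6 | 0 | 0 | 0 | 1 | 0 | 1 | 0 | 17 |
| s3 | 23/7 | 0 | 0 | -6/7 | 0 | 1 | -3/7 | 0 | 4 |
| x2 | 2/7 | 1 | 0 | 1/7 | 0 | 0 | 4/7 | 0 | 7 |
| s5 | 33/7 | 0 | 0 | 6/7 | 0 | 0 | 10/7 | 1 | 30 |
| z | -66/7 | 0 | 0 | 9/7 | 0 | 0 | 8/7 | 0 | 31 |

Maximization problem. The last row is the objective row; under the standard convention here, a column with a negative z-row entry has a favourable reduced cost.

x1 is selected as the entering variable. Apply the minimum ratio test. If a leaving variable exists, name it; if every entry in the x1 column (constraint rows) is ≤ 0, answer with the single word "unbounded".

Ratios: row 1 (x3): entry -3/7 ≤ 0, skip; row 2 (s2): 17/6 = 17/6; row 3 (s3): 4/(23/7) = 28/23; row 4 (x2): 7/(2/7) = 49/2; row 5 (s5): 30/(33/7) = 70/11.
Minimum ratio is in the s3 row, so s3 leaves.

s3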